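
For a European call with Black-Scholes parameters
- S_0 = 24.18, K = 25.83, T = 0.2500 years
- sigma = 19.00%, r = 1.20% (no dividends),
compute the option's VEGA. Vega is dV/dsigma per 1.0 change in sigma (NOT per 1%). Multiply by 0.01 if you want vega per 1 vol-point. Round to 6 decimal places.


d1 = -0.6157711781; d2 = -0.7107711781
phi(d1) = 0.3300452195; exp(-qT) = 1.0000000000; exp(-rT) = 0.9970044955
Vega = S * exp(-qT) * phi(d1) * sqrt(T) = 24.1800 * 1.0000000000 * 0.3300452195 * 0.5000000000 = 3.990247

Answer: Vega = 3.990247


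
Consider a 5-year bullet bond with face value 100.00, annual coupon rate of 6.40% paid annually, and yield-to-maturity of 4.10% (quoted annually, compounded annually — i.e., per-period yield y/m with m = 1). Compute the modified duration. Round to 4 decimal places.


Coupon per period c = face * coupon_rate / m = 6.400000
Periods per year m = 1; per-period yield y/m = 0.041000
Number of cashflows N = 5
Cashflows (t years, CF_t, discount factor 1/(1+y/m)^(m*t), PV):
  t = 1.0000: CF_t = 6.400000, DF = 0.960615, PV = 6.147935
  t = 2.0000: CF_t = 6.400000, DF = 0.922781, PV = 5.905797
  t = 3.0000: CF_t = 6.400000, DF = 0.886437, PV = 5.673196
  t = 4.0000: CF_t = 6.400000, DF = 0.851524, PV = 5.449756
  t = 5.0000: CF_t = 106.400000, DF = 0.817987, PV = 87.033807
Price P = sum_t PV_t = 110.210491
First compute Macaulay numerator sum_t t * PV_t:
  t * PV_t at t = 1.0000: 6.147935
  t * PV_t at t = 2.0000: 11.811594
  t * PV_t at t = 3.0000: 17.019588
  t * PV_t at t = 4.0000: 21.799024
  t * PV_t at t = 5.0000: 435.169035
Macaulay duration D = 491.947175 / 110.210491 = 4.463706
Modified duration = D / (1 + y/m) = 4.463706 / (1 + 0.041000) = 4.287902

Answer: Modified duration = 4.2879


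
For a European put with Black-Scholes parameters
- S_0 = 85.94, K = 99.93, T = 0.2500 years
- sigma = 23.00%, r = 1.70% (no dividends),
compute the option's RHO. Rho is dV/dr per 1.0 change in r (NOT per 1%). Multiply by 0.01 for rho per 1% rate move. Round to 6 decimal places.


d1 = -1.2170266307; d2 = -1.3320266307
phi(d1) = 0.1902311356; exp(-qT) = 1.0000000000; exp(-rT) = 0.9957590185
N(-d2) = 0.9085742811
Rho = -K*T*exp(-rT)*N(-d2) = -99.9300 * 0.2500 * 0.9957590185 * 0.9085742811 = -22.602193

Answer: Rho = -22.602193


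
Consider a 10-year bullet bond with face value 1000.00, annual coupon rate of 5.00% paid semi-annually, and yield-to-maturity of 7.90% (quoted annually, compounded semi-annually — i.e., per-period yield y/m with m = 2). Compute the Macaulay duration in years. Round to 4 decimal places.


Coupon per period c = face * coupon_rate / m = 25.000000
Periods per year m = 2; per-period yield y/m = 0.039500
Number of cashflows N = 20
Cashflows (t years, CF_t, discount factor 1/(1+y/m)^(m*t), PV):
  t = 0.5000: CF_t = 25.000000, DF = 0.962001, PV = 24.050024
  t = 1.0000: CF_t = 25.000000, DF = 0.925446, PV = 23.136146
  t = 1.5000: CF_t = 25.000000, DF = 0.890280, PV = 22.256995
  t = 2.0000: CF_t = 25.000000, DF = 0.856450, PV = 21.411251
  t = 2.5000: CF_t = 25.000000, DF = 0.823906, PV = 20.597644
  t = 3.0000: CF_t = 25.000000, DF = 0.792598, PV = 19.814953
  t = 3.5000: CF_t = 25.000000, DF = 0.762480, PV = 19.062004
  t = 4.0000: CF_t = 25.000000, DF = 0.733507, PV = 18.337666
  t = 4.5000: CF_t = 25.000000, DF = 0.705634, PV = 17.640852
  t = 5.0000: CF_t = 25.000000, DF = 0.678821, PV = 16.970517
  t = 5.5000: CF_t = 25.000000, DF = 0.653026, PV = 16.325654
  t = 6.0000: CF_t = 25.000000, DF = 0.628212, PV = 15.705295
  t = 6.5000: CF_t = 25.000000, DF = 0.604340, PV = 15.108508
  t = 7.0000: CF_t = 25.000000, DF = 0.581376, PV = 14.534400
  t = 7.5000: CF_t = 25.000000, DF = 0.559284, PV = 13.982106
  t = 8.0000: CF_t = 25.000000, DF = 0.538032, PV = 13.450800
  t = 8.5000: CF_t = 25.000000, DF = 0.517587, PV = 12.939682
  t = 9.0000: CF_t = 25.000000, DF = 0.497919, PV = 12.447987
  t = 9.5000: CF_t = 25.000000, DF = 0.478999, PV = 11.974975
  t = 10.0000: CF_t = 1025.000000, DF = 0.460798, PV = 472.317451
Price P = sum_t PV_t = 802.064910
Macaulay numerator sum_t t * PV_t:
  t * PV_t at t = 0.5000: 12.025012
  t * PV_t at t = 1.0000: 23.136146
  t * PV_t at t = 1.5000: 33.385492
  t * PV_t at t = 2.0000: 42.822501
  t * PV_t at t = 2.5000: 51.494109
  t * PV_t at t = 3.0000: 59.444859
  t * PV_t at t = 3.5000: 66.717013
  t * PV_t at t = 4.0000: 73.350664
  t * PV_t at t = 4.5000: 79.383836
  t * PV_t at t = 5.0000: 84.852585
  t * PV_t at t = 5.5000: 89.791095
  t * PV_t at t = 6.0000: 94.231767
  t * PV_t at t = 6.5000: 98.205305
  t * PV_t at t = 7.0000: 101.740797
  t * PV_t at t = 7.5000: 104.865798
  t * PV_t at t = 8.0000: 107.606399
  t * PV_t at t = 8.5000: 109.987300
  t * PV_t at t = 9.0000: 112.031882
  t * PV_t at t = 9.5000: 113.762266
  t * PV_t at t = 10.0000: 4723.174510
Macaulay duration D = (sum_t t * PV_t) / P = 6182.009338 / 802.064910 = 7.707617

Answer: Macaulay duration = 7.7076 years


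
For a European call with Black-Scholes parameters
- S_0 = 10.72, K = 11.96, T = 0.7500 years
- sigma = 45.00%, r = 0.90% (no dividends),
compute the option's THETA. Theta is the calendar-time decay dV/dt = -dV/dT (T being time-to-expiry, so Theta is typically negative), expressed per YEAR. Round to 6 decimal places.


Answer: Theta = -1.143060

Derivation:
d1 = -0.0686895244; d2 = -0.4584009561
phi(d1) = 0.3980022348; exp(-qT) = 1.0000000000; exp(-rT) = 0.9932727301
Theta = -S*exp(-qT)*phi(d1)*sigma/(2*sqrt(T)) - r*K*exp(-rT)*N(d2) + q*S*exp(-qT)*N(d1)
N(d1) = 0.4726183784; N(d2) = 0.3233322025; sqrt(T) = 0.8660254038
Term 1 = -10.7200 * 1.0000000000 * 0.3980022348 * 0.4500 / (2 * 0.8660254038) = -1.1084910282
Term 2 = -0.0090 * 11.9600 * 0.9932727301 * 0.3233322025 = -0.0345693459
Term 3 = 0 (no dividend yield, q = 0)
Theta = -1.1084910282 + (-0.0345693459) + (0.0000000000) = -1.143060


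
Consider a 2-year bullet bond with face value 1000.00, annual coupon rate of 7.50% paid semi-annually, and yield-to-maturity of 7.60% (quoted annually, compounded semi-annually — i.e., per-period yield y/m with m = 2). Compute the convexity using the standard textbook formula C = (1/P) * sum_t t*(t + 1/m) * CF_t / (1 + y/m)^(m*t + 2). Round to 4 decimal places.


Coupon per period c = face * coupon_rate / m = 37.500000
Periods per year m = 2; per-period yield y/m = 0.038000
Number of cashflows N = 4
Cashflows (t years, CF_t, discount factor 1/(1+y/m)^(m*t), PV):
  t = 0.5000: CF_t = 37.500000, DF = 0.963391, PV = 36.127168
  t = 1.0000: CF_t = 37.500000, DF = 0.928122, PV = 34.804593
  t = 1.5000: CF_t = 37.500000, DF = 0.894145, PV = 33.530437
  t = 2.0000: CF_t = 1037.500000, DF = 0.861411, PV = 893.714268
Price P = sum_t PV_t = 998.176465
Convexity numerator sum_t t*(t + 1/m) * CF_t / (1+y/m)^(m*t + 2):
  t = 0.5000: term = 16.765218
  t = 1.0000: term = 48.454388
  t = 1.5000: term = 93.361056
  t = 2.0000: term = 4147.381524
Convexity = (1/P) * sum = 4305.962186 / 998.176465 = 4.313829

Answer: Convexity = 4.3138


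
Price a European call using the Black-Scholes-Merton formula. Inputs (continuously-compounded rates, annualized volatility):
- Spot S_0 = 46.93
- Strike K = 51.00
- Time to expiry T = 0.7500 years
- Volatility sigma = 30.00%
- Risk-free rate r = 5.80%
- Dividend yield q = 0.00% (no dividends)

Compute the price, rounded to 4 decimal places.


d1 = (ln(S/K) + (r - q + 0.5*sigma^2) * T) / (sigma * sqrt(T)) = -0.02278033
d2 = d1 - sigma * sqrt(T) = -0.28258795
exp(-rT) = 0.95743255; exp(-qT) = 1.00000000
C = S_0 * exp(-qT) * N(d1) - K * exp(-rT) * N(d2)
N(d1) = 0.49091275; N(d2) = 0.38874636
C = 46.9300 * 1.00000000 * 0.49091275 - 51.0000 * 0.95743255 * 0.38874636 = 4.0564

Answer: Price = 4.0564


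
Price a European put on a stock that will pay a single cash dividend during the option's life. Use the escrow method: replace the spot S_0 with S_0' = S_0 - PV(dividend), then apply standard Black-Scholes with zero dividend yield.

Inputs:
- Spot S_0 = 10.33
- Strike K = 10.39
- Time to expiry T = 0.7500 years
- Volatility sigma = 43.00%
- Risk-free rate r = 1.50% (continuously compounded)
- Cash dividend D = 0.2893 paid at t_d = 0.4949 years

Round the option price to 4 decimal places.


Answer: Price = 1.6187

Derivation:
PV(D) = D * exp(-r * t_d) = 0.2893 * 0.99260399 = 0.28716033
S_0' = S_0 - PV(D) = 10.3300 - 0.28716033 = 10.04283967
d1 = (ln(S_0'/K) + (r + sigma^2/2)*T) / (sigma*sqrt(T)) = 0.12514699
d2 = d1 - sigma*sqrt(T) = -0.24724393
exp(-rT) = 0.98881304
N(-d1) = 0.45020359; N(-d2) = 0.59764028
P = K * exp(-rT) * N(-d2) - S_0' * N(-d1) = 10.3900 * 0.98881304 * 0.59764028 - 10.04283967 * 0.45020359 = 1.6187


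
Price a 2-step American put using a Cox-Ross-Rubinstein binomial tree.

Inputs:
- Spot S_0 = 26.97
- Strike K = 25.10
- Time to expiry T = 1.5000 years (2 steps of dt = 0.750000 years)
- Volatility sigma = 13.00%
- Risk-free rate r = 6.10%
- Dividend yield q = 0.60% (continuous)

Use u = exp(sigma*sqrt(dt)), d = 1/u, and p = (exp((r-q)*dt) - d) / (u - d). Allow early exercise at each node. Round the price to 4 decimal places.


Answer: Price = V(0,0) = 0.3796

Derivation:
dt = T/N = 0.750000
u = exp(sigma*sqrt(dt)) = 1.119165; d = 1/u = 0.893523
p = (exp((r-q)*dt) - d) / (u - d) = 0.658518
Discount per step: exp(-r*dt) = 0.955281
Stock lattice S(k, i) with i counting down-moves:
  k=0: S(0,0) = 26.9700
  k=1: S(1,0) = 30.1839; S(1,1) = 24.0983
  k=2: S(2,0) = 33.7808; S(2,1) = 26.9700; S(2,2) = 21.5324
Terminal payoffs V(N, i) = max(K - S_T, 0):
  V(2,0) = 0.000000; V(2,1) = 0.000000; V(2,2) = 3.567605
Backward induction: V(k, i) = exp(-r*dt) * [p * V(k+1, i) + (1-p) * V(k+1, i+1)]; then take max(V_cont, immediate exercise) for American.
  V(1,0) = exp(-r*dt) * [p*0.000000 + (1-p)*0.000000] = 0.000000; exercise = 0.000000; V(1,0) = max -> 0.000000
  V(1,1) = exp(-r*dt) * [p*0.000000 + (1-p)*3.567605] = 1.163793; exercise = 1.001687; V(1,1) = max -> 1.163793
  V(0,0) = exp(-r*dt) * [p*0.000000 + (1-p)*1.163793] = 0.379642; exercise = 0.000000; V(0,0) = max -> 0.379642


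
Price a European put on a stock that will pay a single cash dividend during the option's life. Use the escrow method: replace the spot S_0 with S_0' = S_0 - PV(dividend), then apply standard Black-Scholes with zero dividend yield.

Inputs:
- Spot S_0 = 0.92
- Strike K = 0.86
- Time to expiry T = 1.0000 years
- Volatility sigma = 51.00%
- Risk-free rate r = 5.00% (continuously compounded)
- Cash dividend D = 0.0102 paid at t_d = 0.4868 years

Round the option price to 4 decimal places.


PV(D) = D * exp(-r * t_d) = 0.0102 * 0.97595383 = 0.00995473
S_0' = S_0 - PV(D) = 0.9200 - 0.00995473 = 0.91004527
d1 = (ln(S_0'/K) + (r + sigma^2/2)*T) / (sigma*sqrt(T)) = 0.46394501
d2 = d1 - sigma*sqrt(T) = -0.04605499
exp(-rT) = 0.95122942
N(-d1) = 0.32134357; N(-d2) = 0.51836679
P = K * exp(-rT) * N(-d2) - S_0' * N(-d1) = 0.8600 * 0.95122942 * 0.51836679 - 0.91004527 * 0.32134357 = 0.1316

Answer: Price = 0.1316


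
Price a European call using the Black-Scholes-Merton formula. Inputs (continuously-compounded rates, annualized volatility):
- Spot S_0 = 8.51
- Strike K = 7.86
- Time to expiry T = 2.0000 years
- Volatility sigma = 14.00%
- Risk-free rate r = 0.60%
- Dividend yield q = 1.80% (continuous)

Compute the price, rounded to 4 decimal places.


d1 = (ln(S/K) + (r - q + 0.5*sigma^2) * T) / (sigma * sqrt(T)) = 0.37908669
d2 = d1 - sigma * sqrt(T) = 0.18109680
exp(-rT) = 0.98807171; exp(-qT) = 0.96464029
C = S_0 * exp(-qT) * N(d1) - K * exp(-rT) * N(d2)
N(d1) = 0.64768826; N(d2) = 0.57185420
C = 8.5100 * 0.96464029 * 0.64768826 - 7.8600 * 0.98807171 * 0.57185420 = 0.8758

Answer: Price = 0.8758


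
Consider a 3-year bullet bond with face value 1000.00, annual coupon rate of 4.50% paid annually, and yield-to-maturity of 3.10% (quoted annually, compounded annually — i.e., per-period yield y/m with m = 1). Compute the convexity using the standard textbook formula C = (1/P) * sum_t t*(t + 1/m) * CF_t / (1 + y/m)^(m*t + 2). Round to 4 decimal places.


Coupon per period c = face * coupon_rate / m = 45.000000
Periods per year m = 1; per-period yield y/m = 0.031000
Number of cashflows N = 3
Cashflows (t years, CF_t, discount factor 1/(1+y/m)^(m*t), PV):
  t = 1.0000: CF_t = 45.000000, DF = 0.969932, PV = 43.646945
  t = 2.0000: CF_t = 45.000000, DF = 0.940768, PV = 42.334573
  t = 3.0000: CF_t = 1045.000000, DF = 0.912481, PV = 953.543027
Price P = sum_t PV_t = 1039.524545
Convexity numerator sum_t t*(t + 1/m) * CF_t / (1+y/m)^(m*t + 2):
  t = 1.0000: term = 82.123323
  t = 2.0000: term = 238.962142
  t = 3.0000: term = 10764.756490
Convexity = (1/P) * sum = 11085.841955 / 1039.524545 = 10.664339

Answer: Convexity = 10.6643


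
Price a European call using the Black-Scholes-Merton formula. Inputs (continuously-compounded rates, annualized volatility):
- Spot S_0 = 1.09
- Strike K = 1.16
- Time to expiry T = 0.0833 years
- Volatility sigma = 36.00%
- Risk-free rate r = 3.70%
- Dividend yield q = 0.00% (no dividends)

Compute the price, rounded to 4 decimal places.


d1 = (ln(S/K) + (r - q + 0.5*sigma^2) * T) / (sigma * sqrt(T)) = -0.51743213
d2 = d1 - sigma * sqrt(T) = -0.62133439
exp(-rT) = 0.99692264; exp(-qT) = 1.00000000
C = S_0 * exp(-qT) * N(d1) - K * exp(-rT) * N(d2)
N(d1) = 0.30242727; N(d2) = 0.26718981
C = 1.0900 * 1.00000000 * 0.30242727 - 1.1600 * 0.99692264 * 0.26718981 = 0.0207

Answer: Price = 0.0207


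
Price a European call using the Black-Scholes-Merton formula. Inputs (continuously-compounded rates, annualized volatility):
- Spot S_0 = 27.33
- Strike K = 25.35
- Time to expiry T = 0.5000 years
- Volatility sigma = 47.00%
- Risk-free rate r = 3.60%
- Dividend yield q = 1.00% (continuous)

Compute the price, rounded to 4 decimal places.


d1 = (ln(S/K) + (r - q + 0.5*sigma^2) * T) / (sigma * sqrt(T)) = 0.43157967
d2 = d1 - sigma * sqrt(T) = 0.09923949
exp(-rT) = 0.98216103; exp(-qT) = 0.99501248
C = S_0 * exp(-qT) * N(d1) - K * exp(-rT) * N(d2)
N(d1) = 0.66697653; N(d2) = 0.53952594
C = 27.3300 * 0.99501248 * 0.66697653 - 25.3500 * 0.98216103 * 0.53952594 = 4.7046

Answer: Price = 4.7046


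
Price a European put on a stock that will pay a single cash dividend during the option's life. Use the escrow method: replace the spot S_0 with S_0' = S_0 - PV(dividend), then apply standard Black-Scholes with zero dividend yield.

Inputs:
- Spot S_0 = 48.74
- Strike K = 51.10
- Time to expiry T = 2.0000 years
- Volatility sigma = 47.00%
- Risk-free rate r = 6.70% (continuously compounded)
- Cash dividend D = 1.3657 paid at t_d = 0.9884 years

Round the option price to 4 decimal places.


Answer: Price = 10.6590

Derivation:
PV(D) = D * exp(-r * t_d) = 1.3657 * 0.93592232 = 1.27818911
S_0' = S_0 - PV(D) = 48.7400 - 1.27818911 = 47.46181089
d1 = (ln(S_0'/K) + (r + sigma^2/2)*T) / (sigma*sqrt(T)) = 0.42282113
d2 = d1 - sigma*sqrt(T) = -0.24185924
exp(-rT) = 0.87459006
N(-d1) = 0.33621288; N(-d2) = 0.59555538
P = K * exp(-rT) * N(-d2) - S_0' * N(-d1) = 51.1000 * 0.87459006 * 0.59555538 - 47.46181089 * 0.33621288 = 10.6590


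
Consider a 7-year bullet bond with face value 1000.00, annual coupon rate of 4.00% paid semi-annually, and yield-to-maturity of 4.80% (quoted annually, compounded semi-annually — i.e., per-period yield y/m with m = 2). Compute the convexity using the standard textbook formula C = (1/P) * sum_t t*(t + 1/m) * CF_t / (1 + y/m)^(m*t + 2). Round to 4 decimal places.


Answer: Convexity = 42.0506

Derivation:
Coupon per period c = face * coupon_rate / m = 20.000000
Periods per year m = 2; per-period yield y/m = 0.024000
Number of cashflows N = 14
Cashflows (t years, CF_t, discount factor 1/(1+y/m)^(m*t), PV):
  t = 0.5000: CF_t = 20.000000, DF = 0.976562, PV = 19.531250
  t = 1.0000: CF_t = 20.000000, DF = 0.953674, PV = 19.073486
  t = 1.5000: CF_t = 20.000000, DF = 0.931323, PV = 18.626451
  t = 2.0000: CF_t = 20.000000, DF = 0.909495, PV = 18.189894
  t = 2.5000: CF_t = 20.000000, DF = 0.888178, PV = 17.763568
  t = 3.0000: CF_t = 20.000000, DF = 0.867362, PV = 17.347235
  t = 3.5000: CF_t = 20.000000, DF = 0.847033, PV = 16.940659
  t = 4.0000: CF_t = 20.000000, DF = 0.827181, PV = 16.543612
  t = 4.5000: CF_t = 20.000000, DF = 0.807794, PV = 16.155871
  t = 5.0000: CF_t = 20.000000, DF = 0.788861, PV = 15.777218
  t = 5.5000: CF_t = 20.000000, DF = 0.770372, PV = 15.407440
  t = 6.0000: CF_t = 20.000000, DF = 0.752316, PV = 15.046328
  t = 6.5000: CF_t = 20.000000, DF = 0.734684, PV = 14.693679
  t = 7.0000: CF_t = 1020.000000, DF = 0.717465, PV = 731.814110
Price P = sum_t PV_t = 952.910802
Convexity numerator sum_t t*(t + 1/m) * CF_t / (1+y/m)^(m*t + 2):
  t = 0.5000: term = 9.313226
  t = 1.0000: term = 27.284841
  t = 1.5000: term = 53.290705
  t = 2.0000: term = 86.736174
  t = 2.5000: term = 127.054942
  t = 3.0000: term = 173.707929
  t = 3.5000: term = 226.182199
  t = 4.0000: term = 283.989926
  t = 4.5000: term = 346.667390
  t = 5.0000: term = 413.774011
  t = 5.5000: term = 484.891420
  t = 6.0000: term = 559.622555
  t = 6.5000: term = 637.590801
  t = 7.0000: term = 36640.396858
Convexity = (1/P) * sum = 40070.502976 / 952.910802 = 42.050634


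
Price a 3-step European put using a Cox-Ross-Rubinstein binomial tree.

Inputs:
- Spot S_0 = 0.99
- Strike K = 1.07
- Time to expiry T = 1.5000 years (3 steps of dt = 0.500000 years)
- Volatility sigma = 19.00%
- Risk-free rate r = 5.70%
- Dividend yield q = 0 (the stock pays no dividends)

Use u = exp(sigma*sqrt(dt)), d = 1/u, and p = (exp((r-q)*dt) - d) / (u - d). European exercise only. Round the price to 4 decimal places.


Answer: Price = V(0,0) = 0.0877

Derivation:
dt = T/N = 0.500000
u = exp(sigma*sqrt(dt)) = 1.143793; d = 1/u = 0.874284
p = (exp((r-q)*dt) - d) / (u - d) = 0.573732
Discount per step: exp(-r*dt) = 0.971902
Stock lattice S(k, i) with i counting down-moves:
  k=0: S(0,0) = 0.9900
  k=1: S(1,0) = 1.1324; S(1,1) = 0.8655
  k=2: S(2,0) = 1.2952; S(2,1) = 0.9900; S(2,2) = 0.7567
  k=3: S(3,0) = 1.4814; S(3,1) = 1.1324; S(3,2) = 0.8655; S(3,3) = 0.6616
Terminal payoffs V(N, i) = max(K - S_T, 0):
  V(3,0) = 0.000000; V(3,1) = 0.000000; V(3,2) = 0.204459; V(3,3) = 0.408405
Backward induction: V(k, i) = exp(-r*dt) * [p * V(k+1, i) + (1-p) * V(k+1, i+1)].
  V(2,0) = exp(-r*dt) * [p*0.000000 + (1-p)*0.000000] = 0.000000
  V(2,1) = exp(-r*dt) * [p*0.000000 + (1-p)*0.204459] = 0.084706
  V(2,2) = exp(-r*dt) * [p*0.204459 + (1-p)*0.408405] = 0.283207
  V(1,0) = exp(-r*dt) * [p*0.000000 + (1-p)*0.084706] = 0.035093
  V(1,1) = exp(-r*dt) * [p*0.084706 + (1-p)*0.283207] = 0.164563
  V(0,0) = exp(-r*dt) * [p*0.035093 + (1-p)*0.164563] = 0.087745


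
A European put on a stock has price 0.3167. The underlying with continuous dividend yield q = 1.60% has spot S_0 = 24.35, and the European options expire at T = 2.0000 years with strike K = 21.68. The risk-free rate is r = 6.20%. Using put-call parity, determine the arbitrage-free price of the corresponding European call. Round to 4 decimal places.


Answer: Call price = 4.7482

Derivation:
Put-call parity: C - P = S_0 * exp(-qT) - K * exp(-rT).
S_0 * exp(-qT) = 24.3500 * 0.96850658 = 23.58313527
K * exp(-rT) = 21.6800 * 0.88337984 = 19.15167495
C = P + S*exp(-qT) - K*exp(-rT)
C = 0.3167 + 23.58313527 - 19.15167495 = 4.7482


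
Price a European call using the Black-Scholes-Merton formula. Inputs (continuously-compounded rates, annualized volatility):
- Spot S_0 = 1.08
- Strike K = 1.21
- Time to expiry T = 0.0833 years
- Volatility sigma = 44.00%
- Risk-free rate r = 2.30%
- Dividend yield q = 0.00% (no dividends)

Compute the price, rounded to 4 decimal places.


Answer: Price = 0.0151

Derivation:
d1 = (ln(S/K) + (r - q + 0.5*sigma^2) * T) / (sigma * sqrt(T)) = -0.81643144
d2 = d1 - sigma * sqrt(T) = -0.94342309
exp(-rT) = 0.99808593; exp(-qT) = 1.00000000
C = S_0 * exp(-qT) * N(d1) - K * exp(-rT) * N(d2)
N(d1) = 0.20712671; N(d2) = 0.17273227
C = 1.0800 * 1.00000000 * 0.20712671 - 1.2100 * 0.99808593 * 0.17273227 = 0.0151


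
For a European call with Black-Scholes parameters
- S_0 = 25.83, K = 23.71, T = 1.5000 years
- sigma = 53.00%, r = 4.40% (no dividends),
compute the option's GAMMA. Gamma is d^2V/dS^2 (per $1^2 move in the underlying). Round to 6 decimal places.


d1 = 0.5581673953; d2 = -0.0909473865
phi(d1) = 0.3413953962; exp(-qT) = 1.0000000000; exp(-rT) = 0.9361308643
Gamma = exp(-qT) * phi(d1) / (S * sigma * sqrt(T)) = 1.0000000000 * 0.3413953962 / (25.8300 * 0.5300 * 1.2247448714) = 0.020362

Answer: Gamma = 0.020362


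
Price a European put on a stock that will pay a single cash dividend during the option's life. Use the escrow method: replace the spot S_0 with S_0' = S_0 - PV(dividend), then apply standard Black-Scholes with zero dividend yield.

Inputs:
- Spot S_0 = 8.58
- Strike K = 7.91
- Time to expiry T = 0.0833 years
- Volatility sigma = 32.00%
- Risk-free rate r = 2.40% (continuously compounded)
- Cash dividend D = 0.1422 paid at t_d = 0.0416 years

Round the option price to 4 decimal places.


PV(D) = D * exp(-r * t_d) = 0.1422 * 0.99900210 = 0.14205810
S_0' = S_0 - PV(D) = 8.5800 - 0.14205810 = 8.43794190
d1 = (ln(S_0'/K) + (r + sigma^2/2)*T) / (sigma*sqrt(T)) = 0.76739578
d2 = d1 - sigma*sqrt(T) = 0.67503822
exp(-rT) = 0.99800280
N(-d1) = 0.22142312; N(-d2) = 0.24982574
P = K * exp(-rT) * N(-d2) - S_0' * N(-d1) = 7.9100 * 0.99800280 * 0.24982574 - 8.43794190 * 0.22142312 = 0.1038

Answer: Price = 0.1038


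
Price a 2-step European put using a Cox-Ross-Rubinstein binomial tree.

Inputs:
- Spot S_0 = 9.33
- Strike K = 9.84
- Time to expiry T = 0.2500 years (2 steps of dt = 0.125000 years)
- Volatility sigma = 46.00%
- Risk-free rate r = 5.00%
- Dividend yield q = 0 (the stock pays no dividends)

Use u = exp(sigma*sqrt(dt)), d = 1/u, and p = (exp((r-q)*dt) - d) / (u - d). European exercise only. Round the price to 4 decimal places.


dt = T/N = 0.125000
u = exp(sigma*sqrt(dt)) = 1.176607; d = 1/u = 0.849902
p = (exp((r-q)*dt) - d) / (u - d) = 0.478621
Discount per step: exp(-r*dt) = 0.993769
Stock lattice S(k, i) with i counting down-moves:
  k=0: S(0,0) = 9.3300
  k=1: S(1,0) = 10.9777; S(1,1) = 7.9296
  k=2: S(2,0) = 12.9165; S(2,1) = 9.3300; S(2,2) = 6.7394
Terminal payoffs V(N, i) = max(K - S_T, 0):
  V(2,0) = 0.000000; V(2,1) = 0.510000; V(2,2) = 3.100634
Backward induction: V(k, i) = exp(-r*dt) * [p * V(k+1, i) + (1-p) * V(k+1, i+1)].
  V(1,0) = exp(-r*dt) * [p*0.000000 + (1-p)*0.510000] = 0.264247
  V(1,1) = exp(-r*dt) * [p*0.510000 + (1-p)*3.100634] = 1.849109
  V(0,0) = exp(-r*dt) * [p*0.264247 + (1-p)*1.849109] = 1.083766

Answer: Price = V(0,0) = 1.0838


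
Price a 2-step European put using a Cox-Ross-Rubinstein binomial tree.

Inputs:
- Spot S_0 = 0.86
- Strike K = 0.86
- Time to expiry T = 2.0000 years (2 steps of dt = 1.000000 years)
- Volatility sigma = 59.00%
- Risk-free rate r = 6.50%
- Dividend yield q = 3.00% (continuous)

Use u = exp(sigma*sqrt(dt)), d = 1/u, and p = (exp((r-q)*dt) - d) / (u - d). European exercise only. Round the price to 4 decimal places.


Answer: Price = V(0,0) = 0.1978

Derivation:
dt = T/N = 1.000000
u = exp(sigma*sqrt(dt)) = 1.803988; d = 1/u = 0.554327
p = (exp((r-q)*dt) - d) / (u - d) = 0.385138
Discount per step: exp(-r*dt) = 0.937067
Stock lattice S(k, i) with i counting down-moves:
  k=0: S(0,0) = 0.8600
  k=1: S(1,0) = 1.5514; S(1,1) = 0.4767
  k=2: S(2,0) = 2.7988; S(2,1) = 0.8600; S(2,2) = 0.2643
Terminal payoffs V(N, i) = max(K - S_T, 0):
  V(2,0) = 0.000000; V(2,1) = 0.000000; V(2,2) = 0.595740
Backward induction: V(k, i) = exp(-r*dt) * [p * V(k+1, i) + (1-p) * V(k+1, i+1)].
  V(1,0) = exp(-r*dt) * [p*0.000000 + (1-p)*0.000000] = 0.000000
  V(1,1) = exp(-r*dt) * [p*0.000000 + (1-p)*0.595740] = 0.343246
  V(0,0) = exp(-r*dt) * [p*0.000000 + (1-p)*0.343246] = 0.197767


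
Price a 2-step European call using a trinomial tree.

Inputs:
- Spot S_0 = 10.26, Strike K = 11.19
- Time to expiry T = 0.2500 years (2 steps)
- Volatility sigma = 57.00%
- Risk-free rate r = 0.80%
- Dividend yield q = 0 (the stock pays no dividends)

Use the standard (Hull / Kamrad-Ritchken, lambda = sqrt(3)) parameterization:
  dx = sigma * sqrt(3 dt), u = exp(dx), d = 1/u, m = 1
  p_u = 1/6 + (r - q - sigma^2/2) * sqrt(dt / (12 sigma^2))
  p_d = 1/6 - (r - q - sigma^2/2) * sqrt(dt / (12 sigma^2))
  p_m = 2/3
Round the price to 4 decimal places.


Answer: Price = V(0,0) = 0.8027

Derivation:
dt = T/N = 0.125000; dx = sigma*sqrt(3*dt) = 0.349052
u = exp(dx) = 1.417723; d = 1/u = 0.705356
p_u = 0.139011, p_m = 0.666667, p_d = 0.194322
Discount per step: exp(-r*dt) = 0.999000
Stock lattice S(k, j) with j the centered position index:
  k=0: S(0,+0) = 10.2600
  k=1: S(1,-1) = 7.2370; S(1,+0) = 10.2600; S(1,+1) = 14.5458
  k=2: S(2,-2) = 5.1046; S(2,-1) = 7.2370; S(2,+0) = 10.2600; S(2,+1) = 14.5458; S(2,+2) = 20.6220
Terminal payoffs V(N, j) = max(S_T - K, 0):
  V(2,-2) = 0.000000; V(2,-1) = 0.000000; V(2,+0) = 0.000000; V(2,+1) = 3.355841; V(2,+2) = 9.431978
Backward induction: V(k, j) = exp(-r*dt) * [p_u * V(k+1, j+1) + p_m * V(k+1, j) + p_d * V(k+1, j-1)]
  V(1,-1) = exp(-r*dt) * [p_u*0.000000 + p_m*0.000000 + p_d*0.000000] = 0.000000
  V(1,+0) = exp(-r*dt) * [p_u*3.355841 + p_m*0.000000 + p_d*0.000000] = 0.466034
  V(1,+1) = exp(-r*dt) * [p_u*9.431978 + p_m*3.355841 + p_d*0.000000] = 3.544834
  V(0,+0) = exp(-r*dt) * [p_u*3.544834 + p_m*0.466034 + p_d*0.000000] = 0.802659


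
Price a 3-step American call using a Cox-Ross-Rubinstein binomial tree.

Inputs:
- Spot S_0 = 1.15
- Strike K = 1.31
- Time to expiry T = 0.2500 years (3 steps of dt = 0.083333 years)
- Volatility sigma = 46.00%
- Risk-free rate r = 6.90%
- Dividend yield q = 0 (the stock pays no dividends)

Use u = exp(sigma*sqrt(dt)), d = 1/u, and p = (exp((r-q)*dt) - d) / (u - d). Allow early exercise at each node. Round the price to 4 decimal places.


dt = T/N = 0.083333
u = exp(sigma*sqrt(dt)) = 1.142011; d = 1/u = 0.875648
p = (exp((r-q)*dt) - d) / (u - d) = 0.488500
Discount per step: exp(-r*dt) = 0.994266
Stock lattice S(k, i) with i counting down-moves:
  k=0: S(0,0) = 1.1500
  k=1: S(1,0) = 1.3133; S(1,1) = 1.0070
  k=2: S(2,0) = 1.4998; S(2,1) = 1.1500; S(2,2) = 0.8818
  k=3: S(3,0) = 1.7128; S(3,1) = 1.3133; S(3,2) = 1.0070; S(3,3) = 0.7721
Terminal payoffs V(N, i) = max(S_T - K, 0):
  V(3,0) = 0.402807; V(3,1) = 0.003312; V(3,2) = 0.000000; V(3,3) = 0.000000
Backward induction: V(k, i) = exp(-r*dt) * [p * V(k+1, i) + (1-p) * V(k+1, i+1)]; then take max(V_cont, immediate exercise) for American.
  V(2,0) = exp(-r*dt) * [p*0.402807 + (1-p)*0.003312] = 0.197328; exercise = 0.189817; V(2,0) = max -> 0.197328
  V(2,1) = exp(-r*dt) * [p*0.003312 + (1-p)*0.000000] = 0.001609; exercise = 0.000000; V(2,1) = max -> 0.001609
  V(2,2) = exp(-r*dt) * [p*0.000000 + (1-p)*0.000000] = 0.000000; exercise = 0.000000; V(2,2) = max -> 0.000000
  V(1,0) = exp(-r*dt) * [p*0.197328 + (1-p)*0.001609] = 0.096660; exercise = 0.003312; V(1,0) = max -> 0.096660
  V(1,1) = exp(-r*dt) * [p*0.001609 + (1-p)*0.000000] = 0.000781; exercise = 0.000000; V(1,1) = max -> 0.000781
  V(0,0) = exp(-r*dt) * [p*0.096660 + (1-p)*0.000781] = 0.047345; exercise = 0.000000; V(0,0) = max -> 0.047345

Answer: Price = V(0,0) = 0.0473


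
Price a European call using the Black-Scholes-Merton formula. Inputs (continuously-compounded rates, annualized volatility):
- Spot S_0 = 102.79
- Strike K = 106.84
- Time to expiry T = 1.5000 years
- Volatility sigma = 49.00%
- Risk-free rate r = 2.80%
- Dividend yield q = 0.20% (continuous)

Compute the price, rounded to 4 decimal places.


d1 = (ln(S/K) + (r - q + 0.5*sigma^2) * T) / (sigma * sqrt(T)) = 0.30065518
d2 = d1 - sigma * sqrt(T) = -0.29946981
exp(-rT) = 0.95886978; exp(-qT) = 0.99700450
C = S_0 * exp(-qT) * N(d1) - K * exp(-rT) * N(d2)
N(d1) = 0.61816127; N(d2) = 0.38229080
C = 102.7900 * 0.99700450 * 0.61816127 - 106.8400 * 0.95886978 * 0.38229080 = 24.1864

Answer: Price = 24.1864


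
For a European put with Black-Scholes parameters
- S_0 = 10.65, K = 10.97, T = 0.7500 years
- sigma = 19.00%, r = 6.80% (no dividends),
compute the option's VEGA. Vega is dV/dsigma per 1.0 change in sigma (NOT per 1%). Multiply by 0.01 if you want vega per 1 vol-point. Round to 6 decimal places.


Answer: Vega = 3.597519

Derivation:
d1 = 0.2123015264; d2 = 0.0477566996
phi(d1) = 0.3900522782; exp(-qT) = 1.0000000000; exp(-rT) = 0.9502786705
Vega = S * exp(-qT) * phi(d1) * sqrt(T) = 10.6500 * 1.0000000000 * 0.3900522782 * 0.8660254038 = 3.597519


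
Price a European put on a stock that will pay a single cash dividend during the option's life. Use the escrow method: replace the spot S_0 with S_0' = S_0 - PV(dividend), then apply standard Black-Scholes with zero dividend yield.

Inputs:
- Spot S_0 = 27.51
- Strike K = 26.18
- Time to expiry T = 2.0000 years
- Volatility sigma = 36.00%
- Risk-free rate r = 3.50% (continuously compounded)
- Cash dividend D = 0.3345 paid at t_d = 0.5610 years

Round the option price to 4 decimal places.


Answer: Price = 3.9100

Derivation:
PV(D) = D * exp(-r * t_d) = 0.3345 * 0.98055651 = 0.32799615
S_0' = S_0 - PV(D) = 27.5100 - 0.32799615 = 27.18200385
d1 = (ln(S_0'/K) + (r + sigma^2/2)*T) / (sigma*sqrt(T)) = 0.46582500
d2 = d1 - sigma*sqrt(T) = -0.04329188
exp(-rT) = 0.93239382
N(-d1) = 0.32067039; N(-d2) = 0.51726557
P = K * exp(-rT) * N(-d2) - S_0' * N(-d1) = 26.1800 * 0.93239382 * 0.51726557 - 27.18200385 * 0.32067039 = 3.9100


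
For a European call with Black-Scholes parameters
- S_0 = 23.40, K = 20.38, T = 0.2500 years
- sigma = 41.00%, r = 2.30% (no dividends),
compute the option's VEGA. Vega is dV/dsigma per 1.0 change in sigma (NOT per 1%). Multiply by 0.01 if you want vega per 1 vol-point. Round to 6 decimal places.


Answer: Vega = 3.376886

Derivation:
d1 = 0.8046072906; d2 = 0.5996072906
phi(d1) = 0.2886227003; exp(-qT) = 1.0000000000; exp(-rT) = 0.9942664996
Vega = S * exp(-qT) * phi(d1) * sqrt(T) = 23.4000 * 1.0000000000 * 0.2886227003 * 0.5000000000 = 3.376886


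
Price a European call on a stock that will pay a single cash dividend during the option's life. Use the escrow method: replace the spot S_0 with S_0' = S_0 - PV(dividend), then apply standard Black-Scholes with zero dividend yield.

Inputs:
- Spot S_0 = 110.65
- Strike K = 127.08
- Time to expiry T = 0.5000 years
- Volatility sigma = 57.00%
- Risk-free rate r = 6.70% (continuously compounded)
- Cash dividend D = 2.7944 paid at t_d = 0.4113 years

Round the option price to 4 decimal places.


Answer: Price = 11.8854

Derivation:
PV(D) = D * exp(-r * t_d) = 2.7944 * 0.97281913 = 2.71844579
S_0' = S_0 - PV(D) = 110.6500 - 2.71844579 = 107.93155421
d1 = (ln(S_0'/K) + (r + sigma^2/2)*T) / (sigma*sqrt(T)) = -0.12056677
d2 = d1 - sigma*sqrt(T) = -0.52361763
exp(-rT) = 0.96705491
N(d1) = 0.45201710; N(d2) = 0.30027226
C = S_0' * N(d1) - K * exp(-rT) * N(d2) = 107.93155421 * 0.45201710 - 127.0800 * 0.96705491 * 0.30027226 = 11.8854


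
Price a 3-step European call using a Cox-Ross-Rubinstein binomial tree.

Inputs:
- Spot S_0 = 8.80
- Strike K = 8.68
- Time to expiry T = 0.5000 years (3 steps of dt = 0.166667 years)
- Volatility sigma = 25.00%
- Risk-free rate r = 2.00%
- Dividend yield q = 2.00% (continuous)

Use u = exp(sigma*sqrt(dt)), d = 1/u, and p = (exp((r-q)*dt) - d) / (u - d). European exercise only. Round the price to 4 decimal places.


Answer: Price = V(0,0) = 0.7206

Derivation:
dt = T/N = 0.166667
u = exp(sigma*sqrt(dt)) = 1.107452; d = 1/u = 0.902974
p = (exp((r-q)*dt) - d) / (u - d) = 0.474507
Discount per step: exp(-r*dt) = 0.996672
Stock lattice S(k, i) with i counting down-moves:
  k=0: S(0,0) = 8.8000
  k=1: S(1,0) = 9.7456; S(1,1) = 7.9462
  k=2: S(2,0) = 10.7928; S(2,1) = 8.8000; S(2,2) = 7.1752
  k=3: S(3,0) = 11.9525; S(3,1) = 9.7456; S(3,2) = 7.9462; S(3,3) = 6.4790
Terminal payoffs V(N, i) = max(S_T - K, 0):
  V(3,0) = 3.272470; V(3,1) = 1.065579; V(3,2) = 0.000000; V(3,3) = 0.000000
Backward induction: V(k, i) = exp(-r*dt) * [p * V(k+1, i) + (1-p) * V(k+1, i+1)].
  V(2,0) = exp(-r*dt) * [p*3.272470 + (1-p)*1.065579] = 2.105733
  V(2,1) = exp(-r*dt) * [p*1.065579 + (1-p)*0.000000] = 0.503942
  V(2,2) = exp(-r*dt) * [p*0.000000 + (1-p)*0.000000] = 0.000000
  V(1,0) = exp(-r*dt) * [p*2.105733 + (1-p)*0.503942] = 1.259796
  V(1,1) = exp(-r*dt) * [p*0.503942 + (1-p)*0.000000] = 0.238328
  V(0,0) = exp(-r*dt) * [p*1.259796 + (1-p)*0.238328] = 0.720615


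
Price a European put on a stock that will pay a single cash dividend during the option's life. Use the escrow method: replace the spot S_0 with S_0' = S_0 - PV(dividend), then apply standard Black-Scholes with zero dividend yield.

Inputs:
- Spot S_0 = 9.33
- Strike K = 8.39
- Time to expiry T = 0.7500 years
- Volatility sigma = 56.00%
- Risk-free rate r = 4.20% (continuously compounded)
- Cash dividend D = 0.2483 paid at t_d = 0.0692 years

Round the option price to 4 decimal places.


PV(D) = D * exp(-r * t_d) = 0.2483 * 0.99709782 = 0.24757939
S_0' = S_0 - PV(D) = 9.3300 - 0.24757939 = 9.08242061
d1 = (ln(S_0'/K) + (r + sigma^2/2)*T) / (sigma*sqrt(T)) = 0.47095332
d2 = d1 - sigma*sqrt(T) = -0.01402090
exp(-rT) = 0.96899096
N(-d1) = 0.31883703; N(-d2) = 0.50559335
P = K * exp(-rT) * N(-d2) - S_0' * N(-d1) = 8.3900 * 0.96899096 * 0.50559335 - 9.08242061 * 0.31883703 = 1.2146

Answer: Price = 1.2146


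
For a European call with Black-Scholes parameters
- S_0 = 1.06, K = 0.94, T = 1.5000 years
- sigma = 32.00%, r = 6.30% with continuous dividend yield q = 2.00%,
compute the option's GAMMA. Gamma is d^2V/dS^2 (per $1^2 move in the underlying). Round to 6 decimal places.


Answer: Gamma = 0.746015

Derivation:
d1 = 0.6670887085; d2 = 0.2751703497
phi(d1) = 0.3193581094; exp(-qT) = 0.9704455335; exp(-rT) = 0.9098277346
Gamma = exp(-qT) * phi(d1) / (S * sigma * sqrt(T)) = 0.9704455335 * 0.3193581094 / (1.0600 * 0.3200 * 1.2247448714) = 0.746015


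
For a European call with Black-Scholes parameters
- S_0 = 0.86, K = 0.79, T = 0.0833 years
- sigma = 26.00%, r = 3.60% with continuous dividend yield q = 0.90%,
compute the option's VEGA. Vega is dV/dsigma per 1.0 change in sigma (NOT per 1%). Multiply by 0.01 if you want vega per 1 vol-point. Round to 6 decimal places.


d1 = 1.1988733677; d2 = 1.1238328453
phi(d1) = 0.1944486407; exp(-qT) = 0.9992505810; exp(-rT) = 0.9970056919
Vega = S * exp(-qT) * phi(d1) * sqrt(T) = 0.8600 * 0.9992505810 * 0.1944486407 * 0.2886173938 = 0.048228

Answer: Vega = 0.048228


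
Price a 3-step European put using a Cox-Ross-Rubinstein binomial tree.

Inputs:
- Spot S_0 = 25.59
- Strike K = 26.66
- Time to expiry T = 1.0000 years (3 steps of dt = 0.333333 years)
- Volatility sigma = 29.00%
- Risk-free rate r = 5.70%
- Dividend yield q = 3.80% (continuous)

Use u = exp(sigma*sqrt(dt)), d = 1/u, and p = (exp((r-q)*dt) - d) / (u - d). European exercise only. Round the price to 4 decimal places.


Answer: Price = V(0,0) = 3.3628

Derivation:
dt = T/N = 0.333333
u = exp(sigma*sqrt(dt)) = 1.182264; d = 1/u = 0.845834
p = (exp((r-q)*dt) - d) / (u - d) = 0.477124
Discount per step: exp(-r*dt) = 0.981179
Stock lattice S(k, i) with i counting down-moves:
  k=0: S(0,0) = 25.5900
  k=1: S(1,0) = 30.2541; S(1,1) = 21.6449
  k=2: S(2,0) = 35.7684; S(2,1) = 25.5900; S(2,2) = 18.3080
  k=3: S(3,0) = 42.2877; S(3,1) = 30.2541; S(3,2) = 21.6449; S(3,3) = 15.4855
Terminal payoffs V(N, i) = max(K - S_T, 0):
  V(3,0) = 0.000000; V(3,1) = 0.000000; V(3,2) = 5.015095; V(3,3) = 11.174456
Backward induction: V(k, i) = exp(-r*dt) * [p * V(k+1, i) + (1-p) * V(k+1, i+1)].
  V(2,0) = exp(-r*dt) * [p*0.000000 + (1-p)*0.000000] = 0.000000
  V(2,1) = exp(-r*dt) * [p*0.000000 + (1-p)*5.015095] = 2.572918
  V(2,2) = exp(-r*dt) * [p*5.015095 + (1-p)*11.174456] = 8.080674
  V(1,0) = exp(-r*dt) * [p*0.000000 + (1-p)*2.572918] = 1.319996
  V(1,1) = exp(-r*dt) * [p*2.572918 + (1-p)*8.080674] = 5.350164
  V(0,0) = exp(-r*dt) * [p*1.319996 + (1-p)*5.350164] = 3.362769


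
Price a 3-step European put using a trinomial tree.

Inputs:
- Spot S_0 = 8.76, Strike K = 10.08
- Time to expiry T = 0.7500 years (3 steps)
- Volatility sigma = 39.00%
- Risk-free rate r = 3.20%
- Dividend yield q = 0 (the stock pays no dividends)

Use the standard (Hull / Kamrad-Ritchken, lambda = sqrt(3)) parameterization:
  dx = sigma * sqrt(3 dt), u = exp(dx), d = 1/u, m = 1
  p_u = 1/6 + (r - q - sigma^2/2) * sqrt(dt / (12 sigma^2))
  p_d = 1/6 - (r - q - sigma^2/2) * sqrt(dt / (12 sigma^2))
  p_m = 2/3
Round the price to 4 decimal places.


dt = T/N = 0.250000; dx = sigma*sqrt(3*dt) = 0.337750
u = exp(dx) = 1.401790; d = 1/u = 0.713374
p_u = 0.150364, p_m = 0.666667, p_d = 0.182969
Discount per step: exp(-r*dt) = 0.992032
Stock lattice S(k, j) with j the centered position index:
  k=0: S(0,+0) = 8.7600
  k=1: S(1,-1) = 6.2492; S(1,+0) = 8.7600; S(1,+1) = 12.2797
  k=2: S(2,-2) = 4.4580; S(2,-1) = 6.2492; S(2,+0) = 8.7600; S(2,+1) = 12.2797; S(2,+2) = 17.2135
  k=3: S(3,-3) = 3.1802; S(3,-2) = 4.4580; S(3,-1) = 6.2492; S(3,+0) = 8.7600; S(3,+1) = 12.2797; S(3,+2) = 17.2135; S(3,+3) = 24.1298
Terminal payoffs V(N, j) = max(K - S_T, 0):
  V(3,-3) = 6.899793; V(3,-2) = 5.622018; V(3,-1) = 3.830847; V(3,+0) = 1.320000; V(3,+1) = 0.000000; V(3,+2) = 0.000000; V(3,+3) = 0.000000
Backward induction: V(k, j) = exp(-r*dt) * [p_u * V(k+1, j+1) + p_m * V(k+1, j) + p_d * V(k+1, j-1)]
  V(2,-2) = exp(-r*dt) * [p_u*3.830847 + p_m*5.622018 + p_d*6.899793] = 5.541971
  V(2,-1) = exp(-r*dt) * [p_u*1.320000 + p_m*3.830847 + p_d*5.622018] = 3.750908
  V(2,+0) = exp(-r*dt) * [p_u*0.000000 + p_m*1.320000 + p_d*3.830847] = 1.568331
  V(2,+1) = exp(-r*dt) * [p_u*0.000000 + p_m*0.000000 + p_d*1.320000] = 0.239595
  V(2,+2) = exp(-r*dt) * [p_u*0.000000 + p_m*0.000000 + p_d*0.000000] = 0.000000
  V(1,-1) = exp(-r*dt) * [p_u*1.568331 + p_m*3.750908 + p_d*5.541971] = 3.720553
  V(1,+0) = exp(-r*dt) * [p_u*0.239595 + p_m*1.568331 + p_d*3.750908] = 1.753795
  V(1,+1) = exp(-r*dt) * [p_u*0.000000 + p_m*0.239595 + p_d*1.568331] = 0.443127
  V(0,+0) = exp(-r*dt) * [p_u*0.443127 + p_m*1.753795 + p_d*3.720553] = 1.901303

Answer: Price = V(0,0) = 1.9013


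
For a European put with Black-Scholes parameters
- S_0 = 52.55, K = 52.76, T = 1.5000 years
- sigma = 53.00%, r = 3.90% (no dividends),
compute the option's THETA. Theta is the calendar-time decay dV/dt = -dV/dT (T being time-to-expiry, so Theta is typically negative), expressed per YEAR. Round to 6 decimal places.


d1 = 0.4085360200; d2 = -0.2405787619
phi(d1) = 0.3670014893; exp(-qT) = 1.0000000000; exp(-rT) = 0.9431782404
Theta = -S*exp(-qT)*phi(d1)*sigma/(2*sqrt(T)) + r*K*exp(-rT)*N(-d2) - q*S*exp(-qT)*N(-d1)
N(-d1) = 0.3414400958; N(-d2) = 0.5950591938; sqrt(T) = 1.2247448714
Term 1 = -52.5500 * 1.0000000000 * 0.3670014893 * 0.5300 / (2 * 1.2247448714) = -4.1729270389
Term 2 = 0.0390 * 52.7600 * 0.9431782404 * 0.5950591938 = 1.1548440370
Term 3 = 0 (no dividend yield, q = 0)
Theta = -4.1729270389 + (1.1548440370) + (0.0000000000) = -3.018083

Answer: Theta = -3.018083


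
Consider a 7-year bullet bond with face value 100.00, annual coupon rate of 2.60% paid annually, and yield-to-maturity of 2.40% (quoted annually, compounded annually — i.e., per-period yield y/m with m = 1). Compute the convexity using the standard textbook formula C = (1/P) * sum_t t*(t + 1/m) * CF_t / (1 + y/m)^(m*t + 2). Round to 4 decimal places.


Coupon per period c = face * coupon_rate / m = 2.600000
Periods per year m = 1; per-period yield y/m = 0.024000
Number of cashflows N = 7
Cashflows (t years, CF_t, discount factor 1/(1+y/m)^(m*t), PV):
  t = 1.0000: CF_t = 2.600000, DF = 0.976562, PV = 2.539062
  t = 2.0000: CF_t = 2.600000, DF = 0.953674, PV = 2.479553
  t = 3.0000: CF_t = 2.600000, DF = 0.931323, PV = 2.421439
  t = 4.0000: CF_t = 2.600000, DF = 0.909495, PV = 2.364686
  t = 5.0000: CF_t = 2.600000, DF = 0.888178, PV = 2.309264
  t = 6.0000: CF_t = 2.600000, DF = 0.867362, PV = 2.255141
  t = 7.0000: CF_t = 102.600000, DF = 0.847033, PV = 86.905580
Price P = sum_t PV_t = 101.274725
Convexity numerator sum_t t*(t + 1/m) * CF_t / (1+y/m)^(m*t + 2):
  t = 1.0000: term = 4.842877
  t = 2.0000: term = 14.188117
  t = 3.0000: term = 27.711167
  t = 4.0000: term = 45.102810
  t = 5.0000: term = 66.068570
  t = 6.0000: term = 90.328123
  t = 7.0000: term = 4641.258718
Convexity = (1/P) * sum = 4889.500383 / 101.274725 = 48.279572

Answer: Convexity = 48.2796


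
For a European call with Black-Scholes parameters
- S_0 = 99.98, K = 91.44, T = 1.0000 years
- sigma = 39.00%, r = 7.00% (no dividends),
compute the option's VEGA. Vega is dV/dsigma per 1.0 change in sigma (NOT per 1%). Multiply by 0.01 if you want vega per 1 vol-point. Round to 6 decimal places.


d1 = 0.6034285808; d2 = 0.2134285808
phi(d1) = 0.3325378605; exp(-qT) = 1.0000000000; exp(-rT) = 0.9323938199
Vega = S * exp(-qT) * phi(d1) * sqrt(T) = 99.9800 * 1.0000000000 * 0.3325378605 * 1.0000000000 = 33.247135

Answer: Vega = 33.247135
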